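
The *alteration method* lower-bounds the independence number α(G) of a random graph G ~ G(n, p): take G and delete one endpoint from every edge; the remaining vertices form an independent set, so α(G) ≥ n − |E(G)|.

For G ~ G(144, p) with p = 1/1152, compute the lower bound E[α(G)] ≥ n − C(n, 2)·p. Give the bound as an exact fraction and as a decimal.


E[|E(G)|] = C(144, 2)·p = 10296 · (1/1152) = 143/16.
E[α(G)] ≥ n − E[|E(G)|] = 144 − 143/16 = 2161/16.
Numerically: ≈ 135.062.
(This is only a lower bound; the true E[α(G)] may be larger.)

E[α(G)] ≥ 2161/16 ≈ 135.062.


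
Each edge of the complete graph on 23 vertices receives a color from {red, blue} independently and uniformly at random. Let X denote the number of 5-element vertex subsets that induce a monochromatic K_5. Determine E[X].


Let X = Σ_S X_S over the C(23, 5) = 33649 subsets S of size 5, where X_S = 1 if the K_5 on S is monochromatic.
For a fixed S, the K_5 on S has C(5, 2) = 10 edges. P[all 10 edges red] = (1/2)^10, and likewise for blue, so P[monochromatic] = 2·(1/2)^10 = 2^{1 − 10} = 1/512.
Summing: E[X] = C(23, 5) · 2^{1 − 10} = 33649 · 1/512 = 33649/512.
Numerically: E[X] ≈ 65.72070.

E[X] = C(23,5)·2^(1−C(5,2)) = 33649/512 ≈ 65.72070.


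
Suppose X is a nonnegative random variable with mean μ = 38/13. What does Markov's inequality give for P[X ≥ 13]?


μ = E[X] = 38/13, a = 13.
Markov: P[X ≥ 13] ≤ μ/a = (38/13)/13 = 38/169.
Numerically: ≈ 0.22485.
(Since a = 13 > μ = 2.92308, the bound 38/169 is < 1 and informative.)

P[X ≥ 13] ≤ 38/169 ≈ 0.22485.


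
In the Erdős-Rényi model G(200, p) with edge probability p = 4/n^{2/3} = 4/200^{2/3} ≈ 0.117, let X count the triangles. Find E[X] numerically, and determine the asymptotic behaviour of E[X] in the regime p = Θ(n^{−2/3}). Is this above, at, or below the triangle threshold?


Number of potential triangles: C(200, 3) = 1313400.
Each occurs with probability p³ ≈ (0.117)³ ≈ 1.60000e-03.
By linearity: E[X] = C(200, 3)·p³ ≈ 1313400 · 1.60000e-03 ≈ 2101.440.
Since α = 2/3 < 1, p = c/n^{2/3} ≫ 1/n is above the triangle threshold p ~ 1/n. Asymptotically E[X] ~ (c³/6)·n^{3(1−α)} = (4³/6)·n^{1} → ∞; triangles are abundant w.h.p.

E[X] ≈ 2101.440; in regime p = Θ(1/n^{2/3}) E[X] diverges (above the triangle threshold p ~ 1/n).


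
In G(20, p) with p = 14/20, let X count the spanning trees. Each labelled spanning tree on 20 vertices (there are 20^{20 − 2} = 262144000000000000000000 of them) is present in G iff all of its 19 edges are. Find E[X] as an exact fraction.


K_20 has 20^{20 − 2} = 262144000000000000000000 labelled spanning trees.
For each such spanning tree H, let X_H = 1 if all 19 edges of H are present in G. Then P[X_H = 1] = p^{19} = (7/10)^{19} = 11398895185373143/10000000000000000000.
By linearity of expectation: E[X] = Σ_H E[X_H] = 262144000000000000000000 · p^{19} = 262144000000000000000000 · 11398895185373143/10000000000000000000 = 1494075989737228599296/5.
Numerically: E[X] ≈ 2.99e+20.

E[X] = 262144000000000000000000 · (7/10)^{19} = 1494075989737228599296/5 ≈ 2.99e+20.


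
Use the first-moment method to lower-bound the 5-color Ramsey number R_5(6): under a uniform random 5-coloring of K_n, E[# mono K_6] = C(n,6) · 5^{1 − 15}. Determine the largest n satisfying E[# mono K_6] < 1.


We need C(n, 6) · 5^{1 − 15} < 1, i.e. C(n, 6) < 5^{15 − 1} = 6103515625.
Check values of n near the boundary:
  n = 129: C(129, 6) = 5688177600; 5688177600 < 6103515625? YES
  n = 130: C(130, 6) = 5963412000; 5963412000 < 6103515625? YES
  n = 131: C(131, 6) = 6249655776; 6249655776 < 6103515625? NO
  n = 132: C(132, 6) = 6547258432; 6547258432 < 6103515625? NO
  n = 133: C(133, 6) = 6856577728; 6856577728 < 6103515625? NO
The largest n with C(n, 6) < 6103515625 is n = 130 (where E[X] = 47707296/48828125 ≈ 0.97705). Hence R_5(6) > 130, i.e. R_5(6) ≥ 131.

Largest n = 130; hence R_5(6) > 130.


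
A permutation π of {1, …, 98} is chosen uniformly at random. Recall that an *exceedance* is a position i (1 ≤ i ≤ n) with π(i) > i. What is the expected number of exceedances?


Write X = Σ_{i=1}^{98} X_i, where X_i = 1_{π(i) > i}.
For each fixed i, π(i) is uniform over {1, …, 98} (marginal of a uniform permutation), so P[π(i) > i] = (n − i)/n. Summing: Σ_{i=1}^{98} (n − i)/n = (0 + 1 + … + 97)/98 = 98(98 − 1)/(2·98) = (98 − 1)/2.
Hence E[X] = Σ_{i=1}^{98} (98 − i)/98 = 97/2 ≈ 48.500.

E[X] = 97/2 = 48.500.


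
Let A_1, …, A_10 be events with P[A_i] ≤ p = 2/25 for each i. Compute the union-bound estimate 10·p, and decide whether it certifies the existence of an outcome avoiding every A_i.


Union bound: P[∪_{i=1}^{10} A_i] ≤ Σ_i P[A_i] ≤ 10·p = 10·(2/25) = 4/5.
Numerically: 4/5 ≈ 0.800.
Is 4/5 < 1? YES.
Since P[∪ A_i] ≤ 4/5 < 1, the complement has P[∩ A_i^c] ≥ 1 − 4/5 = 1/5 > 0, so some outcome avoids every A_i.

10·p = 4/5 ≈ 0.800; existence CERTIFIED by the union bound.


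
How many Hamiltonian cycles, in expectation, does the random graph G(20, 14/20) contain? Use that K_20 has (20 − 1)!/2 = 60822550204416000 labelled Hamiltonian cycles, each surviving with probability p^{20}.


K_20 has (20 − 1)!/2 = 60822550204416000 labelled Hamiltonian cycles.
For each such Hamiltonian cycle H, let X_H = 1 if all 20 edges of H are present in G. Then P[X_H = 1] = p^{20} = (7/10)^{20} = 79792266297612001/100000000000000000000.
By linearity of expectation: E[X] = Σ_H E[X_H] = 60822550204416000 · p^{20} = 60822550204416000 · 79792266297612001/100000000000000000000 = 1184855742873690605203907421/24414062500000.
Numerically: E[X] ≈ 4.85317e+13.

E[X] = 60822550204416000 · (7/10)^{20} = 1184855742873690605203907421/24414062500000 ≈ 4.85317e+13.


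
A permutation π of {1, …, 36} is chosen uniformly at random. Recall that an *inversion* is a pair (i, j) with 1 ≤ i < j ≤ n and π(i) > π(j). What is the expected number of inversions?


Write X = Σ X_I over the C(36, 2) = 630 pairs i < j, with X_I the indicator of one inversion.
There are 630 indicators.
For each fixed pair i < j, the values π(i) and π(j) are two distinct elements of {1, …, 36} in uniformly random order; by symmetry P[π(i) > π(j)] = 1/2.
By linearity: E[X] = 630 · (1/2) = C(36, 2) · (1/2) = 630/2 = 315 ≈ 315.0000.

E[X] = 315 = 315.0000.


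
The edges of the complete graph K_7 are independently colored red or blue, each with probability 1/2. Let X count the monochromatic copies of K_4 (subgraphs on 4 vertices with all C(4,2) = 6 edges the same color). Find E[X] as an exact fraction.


Let X = Σ_S X_S over the C(7, 4) = 35 subsets S of size 4, where X_S = 1 if the K_4 on S is monochromatic.
For a fixed S, the K_4 on S has C(4, 2) = 6 edges. P[all 6 edges red] = (1/2)^6, and likewise for blue, so P[monochromatic] = 2·(1/2)^6 = 2^{1 − 6} = 1/32.
By linearity: E[X] = C(7, 4) · 2^{1 − 6} = 35 · 1/32 = 35/32.
Numerically: E[X] ≈ 1.093750.

E[X] = C(7,4)·2^(1−C(4,2)) = 35/32 ≈ 1.093750.


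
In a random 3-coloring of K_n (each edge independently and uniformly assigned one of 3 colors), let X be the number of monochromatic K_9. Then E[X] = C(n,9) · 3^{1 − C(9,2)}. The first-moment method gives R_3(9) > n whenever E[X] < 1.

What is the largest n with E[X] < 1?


We need C(n, 9) · 3^{1 − 36} < 1, i.e. C(n, 9) < 3^{36 − 1} = 50031545098999707.
Check values of n near the boundary:
  n = 300: C(300, 9) = 48052241692154700; 48052241692154700 < 50031545098999707? YES
  n = 301: C(301, 9) = 49533303936090975; 49533303936090975 < 50031545098999707? YES
  n = 302: C(302, 9) = 51054804739588650; 51054804739588650 < 50031545098999707? NO
  n = 303: C(303, 9) = 52617706925494425; 52617706925494425 < 50031545098999707? NO
  n = 304: C(304, 9) = 54222992899492560; 54222992899492560 < 50031545098999707? NO
The largest n with C(n, 9) < 50031545098999707 is n = 301 (where E[X] = 16511101312030325/16677181699666569 ≈ 0.990). Hence R_3(9) > 301, i.e. R_3(9) ≥ 302.

Largest n = 301; hence R_3(9) > 301.


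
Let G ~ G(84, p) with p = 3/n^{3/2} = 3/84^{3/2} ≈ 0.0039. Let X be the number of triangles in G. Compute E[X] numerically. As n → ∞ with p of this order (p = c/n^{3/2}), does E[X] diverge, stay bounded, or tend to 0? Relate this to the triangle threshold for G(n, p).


Number of potential triangles: C(84, 3) = 95284.
Each occurs with probability p³ ≈ (0.0039)³ ≈ 5.91707e-08.
By linearity: E[X] = C(84, 3)·p³ ≈ 95284 · 5.91707e-08 ≈ 0.006.
Since α = 3/2 > 1, p = c/n^{3/2} = o(1/n) is below the triangle threshold p ~ 1/n. Asymptotically E[X] ~ (c³/6)·n^{3(1−α)} = (3³/6)·n^{-1.5} → 0, so by Markov's inequality G has no triangles w.h.p.

E[X] ≈ 0.006; in regime p = Θ(1/n^{3/2}) E[X] tends to 0 (below the triangle threshold p ~ 1/n).


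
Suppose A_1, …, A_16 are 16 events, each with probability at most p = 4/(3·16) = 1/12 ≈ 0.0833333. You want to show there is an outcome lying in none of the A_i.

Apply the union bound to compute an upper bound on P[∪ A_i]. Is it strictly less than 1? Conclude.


Union bound: P[∪_{i=1}^{16} A_i] ≤ Σ_i P[A_i] ≤ 16·p = 16·(1/12) = 4/3.
Numerically: 4/3 ≈ 1.3333333.
Is 4/3 < 1? NO.
Since the bound 4/3 is ≥ 1, the union bound is uninformative here; it does NOT by itself certify existence.

16·p = 4/3 ≈ 1.3333333; existence NOT certified by the union bound.


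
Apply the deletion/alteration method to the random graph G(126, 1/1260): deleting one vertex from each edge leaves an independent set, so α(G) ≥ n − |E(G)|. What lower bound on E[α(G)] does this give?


E[|E(G)|] = C(126, 2)·p = 7875 · (1/1260) = 25/4.
E[α(G)] ≥ n − E[|E(G)|] = 126 − 25/4 = 479/4.
Numerically: ≈ 119.750000.
(This is only a lower bound; the true E[α(G)] may be larger.)

E[α(G)] ≥ 479/4 ≈ 119.750000.


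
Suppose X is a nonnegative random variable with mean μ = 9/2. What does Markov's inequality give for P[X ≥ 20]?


μ = E[X] = 9/2, a = 20.
Markov: P[X ≥ 20] ≤ μ/a = (9/2)/20 = 9/40.
Numerically: ≈ 0.225000.
(Since a = 20 > μ = 4.500000, the bound 9/40 is < 1 and informative.)

P[X ≥ 20] ≤ 9/40 ≈ 0.225000.


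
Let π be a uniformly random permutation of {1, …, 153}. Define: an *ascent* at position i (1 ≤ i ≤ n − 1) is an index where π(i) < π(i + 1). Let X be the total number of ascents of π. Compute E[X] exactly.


Write X = Σ X_I over i = 1, …, 152, with X_I the indicator of one ascent.
There are 152 indicators.
For each fixed i, the pair (π(i), π(i+1)) is a uniformly random ordered pair of distinct values from {1, …, 153}; by symmetry P[π(i) < π(i+1)] = 1/2.
By linearity: E[X] = 152 · (1/2) = (153 − 1) · (1/2) = 76 ≈ 76.00000.

E[X] = 76 = 76.00000.


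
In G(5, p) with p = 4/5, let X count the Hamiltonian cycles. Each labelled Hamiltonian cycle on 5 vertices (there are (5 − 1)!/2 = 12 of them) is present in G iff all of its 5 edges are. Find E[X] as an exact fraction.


K_5 has (5 − 1)!/2 = 12 labelled Hamiltonian cycles.
For each such Hamiltonian cycle H, let X_H = 1 if all 5 edges of H are present in G. Then P[X_H = 1] = p^{5} = (4/5)^{5} = 1024/3125.
Summing the indicators: E[X] = Σ_H E[X_H] = 12 · p^{5} = 12 · 1024/3125 = 12288/3125.
Numerically: E[X] ≈ 3.93.

E[X] = 12 · (4/5)^{5} = 12288/3125 ≈ 3.93.


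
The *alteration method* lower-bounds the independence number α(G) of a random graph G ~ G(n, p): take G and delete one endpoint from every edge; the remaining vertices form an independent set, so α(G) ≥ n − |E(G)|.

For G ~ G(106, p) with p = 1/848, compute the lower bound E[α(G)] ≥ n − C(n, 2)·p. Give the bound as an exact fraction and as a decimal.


E[|E(G)|] = C(106, 2)·p = 5565 · (1/848) = 105/16.
E[α(G)] ≥ n − E[|E(G)|] = 106 − 105/16 = 1591/16.
Numerically: ≈ 99.43750.
(This is only a lower bound; the true E[α(G)] may be larger.)

E[α(G)] ≥ 1591/16 ≈ 99.43750.


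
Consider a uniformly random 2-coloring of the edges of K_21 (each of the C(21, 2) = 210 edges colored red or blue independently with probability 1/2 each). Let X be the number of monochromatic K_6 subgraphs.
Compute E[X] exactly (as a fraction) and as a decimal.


Let X = Σ_S X_S over the C(21, 6) = 54264 subsets S of size 6, where X_S = 1 if the K_6 on S is monochromatic.
For a fixed S, the K_6 on S has C(6, 2) = 15 edges. P[all 15 edges red] = (1/2)^15, and likewise for blue, so P[monochromatic] = 2·(1/2)^15 = 2^{1 − 15} = 1/16384.
By linearity of expectation: E[X] = C(21, 6) · 2^{1 − 15} = 54264 · 1/16384 = 6783/2048.
Numerically: E[X] ≈ 3.3120.

E[X] = C(21,6)·2^(1−C(6,2)) = 6783/2048 ≈ 3.3120.


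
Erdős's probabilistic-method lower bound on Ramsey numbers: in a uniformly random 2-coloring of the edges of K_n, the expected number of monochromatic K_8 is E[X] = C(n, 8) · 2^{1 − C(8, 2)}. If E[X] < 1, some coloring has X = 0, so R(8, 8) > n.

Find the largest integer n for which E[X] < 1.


We need C(n, 8) · 2^{1 − 28} < 1, i.e. C(n, 8) < 2^{28 − 1} = 134217728.
Check values of n near the boundary:
  n = 37: C(37, 8) = 38608020; 38608020 < 134217728? YES
  n = 38: C(38, 8) = 48903492; 48903492 < 134217728? YES
  n = 39: C(39, 8) = 61523748; 61523748 < 134217728? YES
  n = 40: C(40, 8) = 76904685; 76904685 < 134217728? YES
  n = 41: C(41, 8) = 95548245; 95548245 < 134217728? YES
  n = 42: C(42, 8) = 118030185; 118030185 < 134217728? YES
  n = 43: C(43, 8) = 145008513; 145008513 < 134217728? NO
  n = 44: C(44, 8) = 177232627; 177232627 < 134217728? NO
The largest n with C(n, 8) < 134217728 is n = 42 (where E[X] = 118030185/134217728 ≈ 0.879393). Hence R(8, 8) > 42, i.e. R(8, 8) ≥ 43.

Largest n = 42; hence R(8, 8) > 42.


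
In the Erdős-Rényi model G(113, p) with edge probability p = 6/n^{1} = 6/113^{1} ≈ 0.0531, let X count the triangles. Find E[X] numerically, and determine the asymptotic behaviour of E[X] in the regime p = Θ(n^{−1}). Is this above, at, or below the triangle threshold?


Number of potential triangles: C(113, 3) = 234136.
Each occurs with probability p³ ≈ (0.0531)³ ≈ 1.496988e-04.
By linearity: E[X] = C(113, 3)·p³ ≈ 234136 · 1.496988e-04 ≈ 35.0499.
Here α = 1, so p = 6/n is exactly at the triangle threshold p ~ 1/n. Asymptotically E[X] → c³/6 = 6³/6 = 36 ≈ 36.0000, a bounded constant. In this regime the triangle count is asymptotically Poisson(c³/6).

E[X] ≈ 35.0499; in regime p = Θ(1/n^{1}) E[X] stays bounded (at the triangle threshold p ~ 1/n).


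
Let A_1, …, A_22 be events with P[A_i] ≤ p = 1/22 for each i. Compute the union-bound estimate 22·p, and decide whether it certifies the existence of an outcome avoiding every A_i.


Union bound: P[∪_{i=1}^{22} A_i] ≤ Σ_i P[A_i] ≤ 22·p = 22·(1/22) = 1.
Numerically: 1 ≈ 1.00000.
Is 1 < 1? NO.
Since the bound 1 is ≥ 1, the union bound is uninformative here; it does NOT by itself certify existence.

22·p = 1 ≈ 1.00000; existence NOT certified by the union bound.


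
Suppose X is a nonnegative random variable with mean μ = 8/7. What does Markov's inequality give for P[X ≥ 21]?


μ = E[X] = 8/7, a = 21.
Markov: P[X ≥ 21] ≤ μ/a = (8/7)/21 = 8/147.
Numerically: ≈ 0.054422.
(Since a = 21 > μ = 1.142857, the bound 8/147 is < 1 and informative.)

P[X ≥ 21] ≤ 8/147 ≈ 0.054422.


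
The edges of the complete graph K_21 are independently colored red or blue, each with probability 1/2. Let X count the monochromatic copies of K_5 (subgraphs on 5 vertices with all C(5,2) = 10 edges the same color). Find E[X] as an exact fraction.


Let X = Σ_S X_S over the C(21, 5) = 20349 subsets S of size 5, where X_S = 1 if the K_5 on S is monochromatic.
For a fixed S, the K_5 on S has C(5, 2) = 10 edges. P[all 10 edges red] = (1/2)^10, and likewise for blue, so P[monochromatic] = 2·(1/2)^10 = 2^{1 − 10} = 1/512.
Summing: E[X] = C(21, 5) · 2^{1 − 10} = 20349 · 1/512 = 20349/512.
Numerically: E[X] ≈ 39.744141.

E[X] = C(21,5)·2^(1−C(5,2)) = 20349/512 ≈ 39.744141.


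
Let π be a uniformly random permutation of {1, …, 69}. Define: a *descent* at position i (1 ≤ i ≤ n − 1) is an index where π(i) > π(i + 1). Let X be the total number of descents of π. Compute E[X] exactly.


Write X = Σ X_I over i = 1, …, 68, with X_I the indicator of one descent.
There are 68 indicators.
For each fixed i, the pair (π(i), π(i+1)) is a uniformly random ordered pair of distinct values from {1, …, 69}; by symmetry P[π(i) > π(i+1)] = 1/2.
By linearity: E[X] = 68 · (1/2) = (69 − 1) · (1/2) = 34 ≈ 34.0000.

E[X] = 34 = 34.0000.


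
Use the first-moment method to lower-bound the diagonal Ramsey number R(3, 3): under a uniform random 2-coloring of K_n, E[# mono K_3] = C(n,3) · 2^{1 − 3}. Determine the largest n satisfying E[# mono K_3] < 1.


We need C(n, 3) · 2^{1 − 3} < 1, i.e. C(n, 3) < 2^{3 − 1} = 4.
Check values of n near the boundary:
  n = 3: C(3, 3) = 1; 1 < 4? YES
  n = 4: C(4, 3) = 4; 4 < 4? NO
  n = 5: C(5, 3) = 10; 10 < 4? NO
  n = 6: C(6, 3) = 20; 20 < 4? NO
The largest n with C(n, 3) < 4 is n = 3 (where E[X] = 1/4 ≈ 0.25000). Hence R(3, 3) > 3, i.e. R(3, 3) ≥ 4.

Largest n = 3; hence R(3, 3) > 3.


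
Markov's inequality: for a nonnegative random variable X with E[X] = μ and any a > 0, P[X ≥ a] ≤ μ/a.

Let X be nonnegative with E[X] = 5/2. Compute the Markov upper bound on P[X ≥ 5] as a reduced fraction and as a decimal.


μ = E[X] = 5/2, a = 5.
Markov: P[X ≥ 5] ≤ μ/a = (5/2)/5 = 1/2.
Numerically: ≈ 0.5000.
(Since a = 5 > μ = 2.5000, the bound 1/2 is < 1 and informative.)

P[X ≥ 5] ≤ 1/2 ≈ 0.5000.


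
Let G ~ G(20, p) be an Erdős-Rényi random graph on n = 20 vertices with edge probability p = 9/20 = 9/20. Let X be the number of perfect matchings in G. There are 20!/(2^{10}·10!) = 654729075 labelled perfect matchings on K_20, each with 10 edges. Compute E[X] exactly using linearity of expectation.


K_20 has 20!/(2^{10}·10!) = 654729075 labelled perfect matchings.
For each such perfect matching H, let X_H = 1 if all 10 edges of H are present in G. Then P[X_H = 1] = p^{10} = (9/20)^{10} = 3486784401/10240000000000.
By linearity: E[X] = Σ_H E[X_H] = 654729075 · p^{10} = 654729075 · 3486784401/10240000000000 = 91315965023646363/409600000000.
Numerically: E[X] ≈ 2.23e+05.

E[X] = 654729075 · (9/20)^{10} = 91315965023646363/409600000000 ≈ 2.23e+05.


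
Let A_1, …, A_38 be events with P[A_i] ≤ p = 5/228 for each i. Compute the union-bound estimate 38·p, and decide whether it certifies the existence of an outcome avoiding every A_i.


Union bound: P[∪_{i=1}^{38} A_i] ≤ Σ_i P[A_i] ≤ 38·p = 38·(5/228) = 5/6.
Numerically: 5/6 ≈ 0.83333.
Is 5/6 < 1? YES.
Since P[∪ A_i] ≤ 5/6 < 1, the complement has P[∩ A_i^c] ≥ 1 − 5/6 = 1/6 > 0, so some outcome avoids every A_i.

38·p = 5/6 ≈ 0.83333; existence CERTIFIED by the union bound.


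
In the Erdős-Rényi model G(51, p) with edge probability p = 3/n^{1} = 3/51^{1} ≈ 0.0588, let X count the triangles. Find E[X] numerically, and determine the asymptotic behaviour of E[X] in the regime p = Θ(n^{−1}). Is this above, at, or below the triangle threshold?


Number of potential triangles: C(51, 3) = 20825.
Each occurs with probability p³ ≈ (0.0588)³ ≈ 2.03542e-04.
By linearity: E[X] = C(51, 3)·p³ ≈ 20825 · 2.03542e-04 ≈ 4.239.
Here α = 1, so p = 3/n is exactly at the triangle threshold p ~ 1/n. Asymptotically E[X] → c³/6 = 3³/6 = 9/2 ≈ 4.500, a bounded constant. In this regime the triangle count is asymptotically Poisson(c³/6).

E[X] ≈ 4.239; in regime p = Θ(1/n^{1}) E[X] stays bounded (at the triangle threshold p ~ 1/n).


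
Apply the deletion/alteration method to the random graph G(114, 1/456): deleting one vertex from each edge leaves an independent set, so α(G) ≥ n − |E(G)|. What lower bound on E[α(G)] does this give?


E[|E(G)|] = C(114, 2)·p = 6441 · (1/456) = 113/8.
E[α(G)] ≥ n − E[|E(G)|] = 114 − 113/8 = 799/8.
Numerically: ≈ 99.8750.
(This is only a lower bound; the true E[α(G)] may be larger.)

E[α(G)] ≥ 799/8 ≈ 99.8750.


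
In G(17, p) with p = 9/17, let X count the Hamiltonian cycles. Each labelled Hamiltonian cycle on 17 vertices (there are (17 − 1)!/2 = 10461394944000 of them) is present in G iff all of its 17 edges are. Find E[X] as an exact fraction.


K_17 has (17 − 1)!/2 = 10461394944000 labelled Hamiltonian cycles.
For each such Hamiltonian cycle H, let X_H = 1 if all 17 edges of H are present in G. Then P[X_H = 1] = p^{17} = (9/17)^{17} = 16677181699666569/827240261886336764177.
By linearity: E[X] = Σ_H E[X_H] = 10461394944000 · p^{17} = 10461394944000 · 16677181699666569/827240261886336764177 = 174466584313061171422427136000/827240261886336764177.
Numerically: E[X] ≈ 2.109e+08.

E[X] = 10461394944000 · (9/17)^{17} = 174466584313061171422427136000/827240261886336764177 ≈ 2.109e+08.


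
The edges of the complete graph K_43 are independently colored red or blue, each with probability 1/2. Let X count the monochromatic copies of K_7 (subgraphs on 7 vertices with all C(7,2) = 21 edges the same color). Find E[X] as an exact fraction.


Let X = Σ_S X_S over the C(43, 7) = 32224114 subsets S of size 7, where X_S = 1 if the K_7 on S is monochromatic.
For a fixed S, the K_7 on S has C(7, 2) = 21 edges. P[all 21 edges red] = (1/2)^21, and likewise for blue, so P[monochromatic] = 2·(1/2)^21 = 2^{1 − 21} = 1/1048576.
By linearity of expectation: E[X] = C(43, 7) · 2^{1 − 21} = 32224114 · 1/1048576 = 16112057/524288.
Numerically: E[X] ≈ 30.73131.

E[X] = C(43,7)·2^(1−C(7,2)) = 16112057/524288 ≈ 30.73131.


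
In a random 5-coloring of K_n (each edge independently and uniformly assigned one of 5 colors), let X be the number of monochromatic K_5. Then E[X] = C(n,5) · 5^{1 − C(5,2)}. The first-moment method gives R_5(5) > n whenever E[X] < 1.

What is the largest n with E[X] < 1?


We need C(n, 5) · 5^{1 − 10} < 1, i.e. C(n, 5) < 5^{10 − 1} = 1953125.
Check values of n near the boundary:
  n = 43: C(43, 5) = 962598; 962598 < 1953125? YES
  n = 44: C(44, 5) = 1086008; 1086008 < 1953125? YES
  n = 45: C(45, 5) = 1221759; 1221759 < 1953125? YES
  n = 46: C(46, 5) = 1370754; 1370754 < 1953125? YES
  n = 47: C(47, 5) = 1533939; 1533939 < 1953125? YES
  n = 48: C(48, 5) = 1712304; 1712304 < 1953125? YES
  n = 49: C(49, 5) = 1906884; 1906884 < 1953125? YES
  n = 50: C(50, 5) = 2118760; 2118760 < 1953125? NO
  n = 51: C(51, 5) = 2349060; 2349060 < 1953125? NO
The largest n with C(n, 5) < 1953125 is n = 49 (where E[X] = 1906884/1953125 ≈ 0.9763246). Hence R_5(5) > 49, i.e. R_5(5) ≥ 50.

Largest n = 49; hence R_5(5) > 49.


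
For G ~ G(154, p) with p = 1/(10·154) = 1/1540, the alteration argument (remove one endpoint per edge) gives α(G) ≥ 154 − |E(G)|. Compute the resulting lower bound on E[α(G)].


E[|E(G)|] = C(154, 2)·p = 11781 · (1/1540) = 153/20.
E[α(G)] ≥ n − E[|E(G)|] = 154 − 153/20 = 2927/20.
Numerically: ≈ 146.350000.
(This is only a lower bound; the true E[α(G)] may be larger.)

E[α(G)] ≥ 2927/20 ≈ 146.350000.


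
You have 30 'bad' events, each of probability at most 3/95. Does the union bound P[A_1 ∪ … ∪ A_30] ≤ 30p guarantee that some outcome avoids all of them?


Union bound: P[∪_{i=1}^{30} A_i] ≤ Σ_i P[A_i] ≤ 30·p = 30·(3/95) = 18/19.
Numerically: 18/19 ≈ 0.947368.
Is 18/19 < 1? YES.
Since P[∪ A_i] ≤ 18/19 < 1, the complement has P[∩ A_i^c] ≥ 1 − 18/19 = 1/19 > 0, so some outcome avoids every A_i.

30·p = 18/19 ≈ 0.947368; existence CERTIFIED by the union bound.


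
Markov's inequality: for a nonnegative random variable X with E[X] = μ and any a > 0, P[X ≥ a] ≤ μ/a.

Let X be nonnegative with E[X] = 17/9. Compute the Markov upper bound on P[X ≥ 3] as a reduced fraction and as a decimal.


μ = E[X] = 17/9, a = 3.
Markov: P[X ≥ 3] ≤ μ/a = (17/9)/3 = 17/27.
Numerically: ≈ 0.630.
(Since a = 3 > μ = 1.889, the bound 17/27 is < 1 and informative.)

P[X ≥ 3] ≤ 17/27 ≈ 0.630.


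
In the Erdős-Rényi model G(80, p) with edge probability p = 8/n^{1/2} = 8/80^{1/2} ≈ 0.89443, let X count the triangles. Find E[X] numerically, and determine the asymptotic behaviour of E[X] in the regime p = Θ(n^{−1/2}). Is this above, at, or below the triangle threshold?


Number of potential triangles: C(80, 3) = 82160.
Each occurs with probability p³ ≈ (0.89443)³ ≈ 7.1554175e-01.
By linearity: E[X] = C(80, 3)·p³ ≈ 82160 · 7.1554175e-01 ≈ 58788.91041.
Since α = 1/2 < 1, p = c/n^{1/2} ≫ 1/n is above the triangle threshold p ~ 1/n. Asymptotically E[X] ~ (c³/6)·n^{3(1−α)} = (8³/6)·n^{1.5} → ∞; triangles are abundant w.h.p.

E[X] ≈ 58788.91041; in regime p = Θ(1/n^{1/2}) E[X] diverges (above the triangle threshold p ~ 1/n).


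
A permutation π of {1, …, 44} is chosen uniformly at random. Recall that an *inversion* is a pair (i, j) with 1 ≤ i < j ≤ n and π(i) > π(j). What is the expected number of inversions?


Write X = Σ X_I over the C(44, 2) = 946 pairs i < j, with X_I the indicator of one inversion.
There are 946 indicators.
For each fixed pair i < j, the values π(i) and π(j) are two distinct elements of {1, …, 44} in uniformly random order; by symmetry P[π(i) > π(j)] = 1/2.
By linearity: E[X] = 946 · (1/2) = C(44, 2) · (1/2) = 946/2 = 473 ≈ 473.00000.

E[X] = 473 = 473.00000.


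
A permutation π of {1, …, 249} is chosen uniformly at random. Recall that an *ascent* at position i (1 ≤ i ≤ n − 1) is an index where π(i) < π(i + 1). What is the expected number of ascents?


Write X = Σ X_I over i = 1, …, 248, with X_I the indicator of one ascent.
There are 248 indicators.
For each fixed i, the pair (π(i), π(i+1)) is a uniformly random ordered pair of distinct values from {1, …, 249}; by symmetry P[π(i) < π(i+1)] = 1/2.
By linearity: E[X] = 248 · (1/2) = (249 − 1) · (1/2) = 124 ≈ 124.000.

E[X] = 124 = 124.000.


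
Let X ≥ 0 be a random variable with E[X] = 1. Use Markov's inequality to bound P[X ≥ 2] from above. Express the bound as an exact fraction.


μ = E[X] = 1, a = 2.
Markov: P[X ≥ 2] ≤ μ/a = (1)/2 = 1/2.
Numerically: ≈ 0.5000.
(Since a = 2 > μ = 1.0000, the bound 1/2 is < 1 and informative.)

P[X ≥ 2] ≤ 1/2 ≈ 0.5000.


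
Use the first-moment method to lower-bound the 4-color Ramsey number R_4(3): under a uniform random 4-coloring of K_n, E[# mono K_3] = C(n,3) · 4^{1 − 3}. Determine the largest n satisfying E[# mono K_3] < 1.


We need C(n, 3) · 4^{1 − 3} < 1, i.e. C(n, 3) < 4^{3 − 1} = 16.
Check values of n near the boundary:
  n = 3: C(3, 3) = 1; 1 < 16? YES
  n = 4: C(4, 3) = 4; 4 < 16? YES
  n = 5: C(5, 3) = 10; 10 < 16? YES
  n = 6: C(6, 3) = 20; 20 < 16? NO
  n = 7: C(7, 3) = 35; 35 < 16? NO
The largest n with C(n, 3) < 16 is n = 5 (where E[X] = 5/8 ≈ 0.625000). Hence R_4(3) > 5, i.e. R_4(3) ≥ 6.

Largest n = 5; hence R_4(3) > 5.


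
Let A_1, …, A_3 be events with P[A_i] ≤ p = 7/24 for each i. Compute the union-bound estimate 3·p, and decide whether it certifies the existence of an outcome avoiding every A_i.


Union bound: P[∪_{i=1}^{3} A_i] ≤ Σ_i P[A_i] ≤ 3·p = 3·(7/24) = 7/8.
Numerically: 7/8 ≈ 0.8750.
Is 7/8 < 1? YES.
Since P[∪ A_i] ≤ 7/8 < 1, the complement has P[∩ A_i^c] ≥ 1 − 7/8 = 1/8 > 0, so some outcome avoids every A_i.

3·p = 7/8 ≈ 0.8750; existence CERTIFIED by the union bound.


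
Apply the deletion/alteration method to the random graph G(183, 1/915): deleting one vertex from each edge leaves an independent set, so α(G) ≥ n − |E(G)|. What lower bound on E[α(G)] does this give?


E[|E(G)|] = C(183, 2)·p = 16653 · (1/915) = 91/5.
E[α(G)] ≥ n − E[|E(G)|] = 183 − 91/5 = 824/5.
Numerically: ≈ 164.8000.
(This is only a lower bound; the true E[α(G)] may be larger.)

E[α(G)] ≥ 824/5 ≈ 164.8000.


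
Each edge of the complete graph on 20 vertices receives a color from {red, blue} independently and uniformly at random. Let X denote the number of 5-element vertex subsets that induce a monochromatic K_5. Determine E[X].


Let X = Σ_S X_S over the C(20, 5) = 15504 subsets S of size 5, where X_S = 1 if the K_5 on S is monochromatic.
For a fixed S, the K_5 on S has C(5, 2) = 10 edges. P[all 10 edges red] = (1/2)^10, and likewise for blue, so P[monochromatic] = 2·(1/2)^10 = 2^{1 − 10} = 1/512.
Summing: E[X] = C(20, 5) · 2^{1 − 10} = 15504 · 1/512 = 969/32.
Numerically: E[X] ≈ 30.28125.

E[X] = C(20,5)·2^(1−C(5,2)) = 969/32 ≈ 30.28125.


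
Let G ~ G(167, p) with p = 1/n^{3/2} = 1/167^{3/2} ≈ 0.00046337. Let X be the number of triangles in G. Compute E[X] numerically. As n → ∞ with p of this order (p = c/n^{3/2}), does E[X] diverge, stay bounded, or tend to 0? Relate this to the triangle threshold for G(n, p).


Number of potential triangles: C(167, 3) = 762355.
Each occurs with probability p³ ≈ (0.00046337)³ ≈ 9.9489187e-11.
By linearity: E[X] = C(167, 3)·p³ ≈ 762355 · 9.9489187e-11 ≈ 0.00008.
Since α = 3/2 > 1, p = c/n^{3/2} = o(1/n) is below the triangle threshold p ~ 1/n. Asymptotically E[X] ~ (c³/6)·n^{3(1−α)} = (1³/6)·n^{-1.5} → 0, so by Markov's inequality G has no triangles w.h.p.

E[X] ≈ 0.00008; in regime p = Θ(1/n^{3/2}) E[X] tends to 0 (below the triangle threshold p ~ 1/n).


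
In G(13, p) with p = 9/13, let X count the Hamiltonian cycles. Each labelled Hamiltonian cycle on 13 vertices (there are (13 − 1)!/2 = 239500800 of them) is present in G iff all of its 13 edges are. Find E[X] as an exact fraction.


K_13 has (13 − 1)!/2 = 239500800 labelled Hamiltonian cycles.
For each such Hamiltonian cycle H, let X_H = 1 if all 13 edges of H are present in G. Then P[X_H = 1] = p^{13} = (9/13)^{13} = 2541865828329/302875106592253.
By linearity: E[X] = Σ_H E[X_H] = 239500800 · p^{13} = 239500800 · 2541865828329/302875106592253 = 608778899377458163200/302875106592253.
Numerically: E[X] ≈ 2.01e+06.

E[X] = 239500800 · (9/13)^{13} = 608778899377458163200/302875106592253 ≈ 2.01e+06.


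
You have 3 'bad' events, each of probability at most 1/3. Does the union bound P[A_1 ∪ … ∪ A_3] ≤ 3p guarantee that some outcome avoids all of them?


Union bound: P[∪_{i=1}^{3} A_i] ≤ Σ_i P[A_i] ≤ 3·p = 3·(1/3) = 1.
Numerically: 1 ≈ 1.000.
Is 1 < 1? NO.
Since the bound 1 is ≥ 1, the union bound is uninformative here; it does NOT by itself certify existence.

3·p = 1 ≈ 1.000; existence NOT certified by the union bound.


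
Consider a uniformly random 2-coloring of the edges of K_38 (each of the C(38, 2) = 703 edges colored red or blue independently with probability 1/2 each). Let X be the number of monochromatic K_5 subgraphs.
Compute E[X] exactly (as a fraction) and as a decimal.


Let X = Σ_S X_S over the C(38, 5) = 501942 subsets S of size 5, where X_S = 1 if the K_5 on S is monochromatic.
For a fixed S, the K_5 on S has C(5, 2) = 10 edges. P[all 10 edges red] = (1/2)^10, and likewise for blue, so P[monochromatic] = 2·(1/2)^10 = 2^{1 − 10} = 1/512.
By linearity: E[X] = C(38, 5) · 2^{1 − 10} = 501942 · 1/512 = 250971/256.
Numerically: E[X] ≈ 980.355469.

E[X] = C(38,5)·2^(1−C(5,2)) = 250971/256 ≈ 980.355469.


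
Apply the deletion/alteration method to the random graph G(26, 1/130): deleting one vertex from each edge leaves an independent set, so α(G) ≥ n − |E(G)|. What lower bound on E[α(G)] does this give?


E[|E(G)|] = C(26, 2)·p = 325 · (1/130) = 5/2.
E[α(G)] ≥ n − E[|E(G)|] = 26 − 5/2 = 47/2.
Numerically: ≈ 23.500.
(This is only a lower bound; the true E[α(G)] may be larger.)

E[α(G)] ≥ 47/2 ≈ 23.500.


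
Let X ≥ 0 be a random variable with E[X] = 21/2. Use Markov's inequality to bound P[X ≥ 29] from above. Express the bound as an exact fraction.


μ = E[X] = 21/2, a = 29.
Markov: P[X ≥ 29] ≤ μ/a = (21/2)/29 = 21/58.
Numerically: ≈ 0.362.
(Since a = 29 > μ = 10.500, the bound 21/58 is < 1 and informative.)

P[X ≥ 29] ≤ 21/58 ≈ 0.362.


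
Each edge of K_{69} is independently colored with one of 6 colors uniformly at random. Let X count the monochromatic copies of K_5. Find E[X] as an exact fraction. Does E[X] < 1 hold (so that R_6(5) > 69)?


E[X] = C(69, 5) · 6^{1 − 10} = 11238513 · 6^{−9} = 11238513/10077696.
As a reduced fraction: E[X] = 3746171/3359232 ≈ 1.1152.
Is E[X] < 1? NO.
Since E[X] ≥ 1, the first-moment bound is inconclusive at n = 69; it does NOT by itself certify R_6(5) > 69.

E[X] = 3746171/3359232 ≈ 1.1152; E[X] ≥ 1; first-moment method inconclusive here.


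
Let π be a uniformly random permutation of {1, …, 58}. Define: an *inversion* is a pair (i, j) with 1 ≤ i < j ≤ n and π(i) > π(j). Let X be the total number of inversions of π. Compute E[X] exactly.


Write X = Σ X_I over the C(58, 2) = 1653 pairs i < j, with X_I the indicator of one inversion.
There are 1653 indicators.
For each fixed pair i < j, the values π(i) and π(j) are two distinct elements of {1, …, 58} in uniformly random order; by symmetry P[π(i) > π(j)] = 1/2.
By linearity: E[X] = 1653 · (1/2) = C(58, 2) · (1/2) = 1653/2 = 1653/2 ≈ 826.50000.

E[X] = 1653/2 = 826.50000.


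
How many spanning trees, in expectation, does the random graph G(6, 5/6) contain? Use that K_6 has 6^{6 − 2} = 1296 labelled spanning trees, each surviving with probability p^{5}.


K_6 has 6^{6 − 2} = 1296 labelled spanning trees.
For each such spanning tree H, let X_H = 1 if all 5 edges of H are present in G. Then P[X_H = 1] = p^{5} = (5/6)^{5} = 3125/7776.
By linearity: E[X] = Σ_H E[X_H] = 1296 · p^{5} = 1296 · 3125/7776 = 3125/6.
Numerically: E[X] ≈ 521.

E[X] = 1296 · (5/6)^{5} = 3125/6 ≈ 521.


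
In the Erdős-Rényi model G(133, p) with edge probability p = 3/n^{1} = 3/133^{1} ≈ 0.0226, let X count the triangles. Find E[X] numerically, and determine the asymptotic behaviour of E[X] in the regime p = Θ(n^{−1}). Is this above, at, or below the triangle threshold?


Number of potential triangles: C(133, 3) = 383306.
Each occurs with probability p³ ≈ (0.0226)³ ≈ 1.14765e-05.
By linearity: E[X] = C(133, 3)·p³ ≈ 383306 · 1.14765e-05 ≈ 4.399.
Here α = 1, so p = 3/n is exactly at the triangle threshold p ~ 1/n. Asymptotically E[X] → c³/6 = 3³/6 = 9/2 ≈ 4.500, a bounded constant. In this regime the triangle count is asymptotically Poisson(c³/6).

E[X] ≈ 4.399; in regime p = Θ(1/n^{1}) E[X] stays bounded (at the triangle threshold p ~ 1/n).


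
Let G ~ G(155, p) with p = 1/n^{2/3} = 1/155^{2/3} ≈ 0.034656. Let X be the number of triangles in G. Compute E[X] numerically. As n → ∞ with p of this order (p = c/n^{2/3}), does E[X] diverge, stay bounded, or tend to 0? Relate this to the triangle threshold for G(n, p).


Number of potential triangles: C(155, 3) = 608685.
Each occurs with probability p³ ≈ (0.034656)³ ≈ 4.1623309e-05.
By linearity: E[X] = C(155, 3)·p³ ≈ 608685 · 4.1623309e-05 ≈ 25.33548.
Since α = 2/3 < 1, p = c/n^{2/3} ≫ 1/n is above the triangle threshold p ~ 1/n. Asymptotically E[X] ~ (c³/6)·n^{3(1−α)} = (1³/6)·n^{1} → ∞; triangles are abundant w.h.p.

E[X] ≈ 25.33548; in regime p = Θ(1/n^{2/3}) E[X] diverges (above the triangle threshold p ~ 1/n).


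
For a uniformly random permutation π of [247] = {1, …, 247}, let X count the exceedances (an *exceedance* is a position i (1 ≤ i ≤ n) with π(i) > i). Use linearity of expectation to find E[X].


Write X = Σ_{i=1}^{247} X_i, where X_i = 1_{π(i) > i}.
For each fixed i, π(i) is uniform over {1, …, 247} (marginal of a uniform permutation), so P[π(i) > i] = (n − i)/n. Summing: Σ_{i=1}^{247} (n − i)/n = (0 + 1 + … + 246)/247 = 247(247 − 1)/(2·247) = (247 − 1)/2.
Hence E[X] = Σ_{i=1}^{247} (247 − i)/247 = 123 ≈ 123.000.

E[X] = 123 = 123.000.


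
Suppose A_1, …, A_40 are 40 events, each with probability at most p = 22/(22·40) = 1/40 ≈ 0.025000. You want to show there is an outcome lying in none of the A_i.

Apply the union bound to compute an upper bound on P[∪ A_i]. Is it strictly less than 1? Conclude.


Union bound: P[∪_{i=1}^{40} A_i] ≤ Σ_i P[A_i] ≤ 40·p = 40·(1/40) = 1.
Numerically: 1 ≈ 1.000000.
Is 1 < 1? NO.
Since the bound 1 is ≥ 1, the union bound is uninformative here; it does NOT by itself certify existence.

40·p = 1 ≈ 1.000000; existence NOT certified by the union bound.


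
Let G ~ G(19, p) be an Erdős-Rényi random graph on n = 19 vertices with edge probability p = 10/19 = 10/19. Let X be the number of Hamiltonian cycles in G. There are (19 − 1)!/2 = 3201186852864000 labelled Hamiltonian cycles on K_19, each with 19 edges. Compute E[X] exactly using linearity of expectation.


K_19 has (19 − 1)!/2 = 3201186852864000 labelled Hamiltonian cycles.
For each such Hamiltonian cycle H, let X_H = 1 if all 19 edges of H are present in G. Then P[X_H = 1] = p^{19} = (10/19)^{19} = 10000000000000000000/1978419655660313589123979.
Summing the indicators: E[X] = Σ_H E[X_H] = 3201186852864000 · p^{19} = 3201186852864000 · 10000000000000000000/1978419655660313589123979 = 32011868528640000000000000000000000/1978419655660313589123979.
Numerically: E[X] ≈ 1.618e+10.

E[X] = 3201186852864000 · (10/19)^{19} = 32011868528640000000000000000000000/1978419655660313589123979 ≈ 1.618e+10.


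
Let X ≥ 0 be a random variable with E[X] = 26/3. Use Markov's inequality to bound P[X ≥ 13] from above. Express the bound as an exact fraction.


μ = E[X] = 26/3, a = 13.
Markov: P[X ≥ 13] ≤ μ/a = (26/3)/13 = 2/3.
Numerically: ≈ 0.6667.
(Since a = 13 > μ = 8.6667, the bound 2/3 is < 1 and informative.)

P[X ≥ 13] ≤ 2/3 ≈ 0.6667.


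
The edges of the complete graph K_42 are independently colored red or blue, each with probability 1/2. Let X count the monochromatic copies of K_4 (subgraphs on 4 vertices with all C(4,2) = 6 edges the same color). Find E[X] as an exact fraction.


Let X = Σ_S X_S over the C(42, 4) = 111930 subsets S of size 4, where X_S = 1 if the K_4 on S is monochromatic.
For a fixed S, the K_4 on S has C(4, 2) = 6 edges. P[all 6 edges red] = (1/2)^6, and likewise for blue, so P[monochromatic] = 2·(1/2)^6 = 2^{1 − 6} = 1/32.
Summing: E[X] = C(42, 4) · 2^{1 − 6} = 111930 · 1/32 = 55965/16.
Numerically: E[X] ≈ 3497.812.

E[X] = C(42,4)·2^(1−C(4,2)) = 55965/16 ≈ 3497.812.


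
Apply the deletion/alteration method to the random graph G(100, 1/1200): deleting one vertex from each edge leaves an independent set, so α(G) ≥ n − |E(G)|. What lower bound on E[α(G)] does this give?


E[|E(G)|] = C(100, 2)·p = 4950 · (1/1200) = 33/8.
E[α(G)] ≥ n − E[|E(G)|] = 100 − 33/8 = 767/8.
Numerically: ≈ 95.875000.
(This is only a lower bound; the true E[α(G)] may be larger.)

E[α(G)] ≥ 767/8 ≈ 95.875000.


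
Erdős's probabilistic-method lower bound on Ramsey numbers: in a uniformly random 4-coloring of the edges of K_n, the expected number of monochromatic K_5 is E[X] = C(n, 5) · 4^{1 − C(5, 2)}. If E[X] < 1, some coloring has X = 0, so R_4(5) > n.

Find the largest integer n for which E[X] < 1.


We need C(n, 5) · 4^{1 − 10} < 1, i.e. C(n, 5) < 4^{10 − 1} = 262144.
Check values of n near the boundary:
  n = 29: C(29, 5) = 118755; 118755 < 262144? YES
  n = 30: C(30, 5) = 142506; 142506 < 262144? YES
  n = 31: C(31, 5) = 169911; 169911 < 262144? YES
  n = 32: C(32, 5) = 201376; 201376 < 262144? YES
  n = 33: C(33, 5) = 237336; 237336 < 262144? YES
  n = 34: C(34, 5) = 278256; 278256 < 262144? NO
  n = 35: C(35, 5) = 324632; 324632 < 262144? NO
The largest n with C(n, 5) < 262144 is n = 33 (where E[X] = 29667/32768 ≈ 0.90536). Hence R_4(5) > 33, i.e. R_4(5) ≥ 34.

Largest n = 33; hence R_4(5) > 33.


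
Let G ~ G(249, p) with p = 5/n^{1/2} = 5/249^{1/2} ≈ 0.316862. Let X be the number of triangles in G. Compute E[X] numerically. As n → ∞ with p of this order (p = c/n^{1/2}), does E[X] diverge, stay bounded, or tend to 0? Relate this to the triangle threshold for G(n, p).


Number of potential triangles: C(249, 3) = 2542124.
Each occurs with probability p³ ≈ (0.316862)³ ≈ 3.18134664e-02.
By linearity: E[X] = C(249, 3)·p³ ≈ 2542124 · 3.18134664e-02 ≈ 80873.776438.
Since α = 1/2 < 1, p = c/n^{1/2} ≫ 1/n is above the triangle threshold p ~ 1/n. Asymptotically E[X] ~ (c³/6)·n^{3(1−α)} = (5³/6)·n^{1.5} → ∞; triangles are abundant w.h.p.

E[X] ≈ 80873.776438; in regime p = Θ(1/n^{1/2}) E[X] diverges (above the triangle threshold p ~ 1/n).
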